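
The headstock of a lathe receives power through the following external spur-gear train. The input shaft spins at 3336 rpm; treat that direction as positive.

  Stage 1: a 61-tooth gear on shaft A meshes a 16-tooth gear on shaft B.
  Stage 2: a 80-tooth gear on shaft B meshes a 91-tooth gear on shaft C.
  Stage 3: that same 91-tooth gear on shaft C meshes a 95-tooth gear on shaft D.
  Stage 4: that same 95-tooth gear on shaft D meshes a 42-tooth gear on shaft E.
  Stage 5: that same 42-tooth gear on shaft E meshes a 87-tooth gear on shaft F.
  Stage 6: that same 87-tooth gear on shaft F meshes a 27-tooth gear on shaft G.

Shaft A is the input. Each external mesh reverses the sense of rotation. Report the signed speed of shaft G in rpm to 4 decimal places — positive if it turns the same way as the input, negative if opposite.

Stage 1 [61T→16T]: ω = 3336.0000×61/16 = 12718.5000 rpm, dir flips to −; running = −12718.5000
Stage 2 [80T→91T]: ω = 12718.5000×80/91 = 11181.0989 rpm, dir flips to +; running = +11181.0989
Stage 3 [91T→95T]: ω = 11181.0989×91/95 = 10710.3158 rpm, dir flips to −; running = −10710.3158
Stage 4 [95T→42T]: ω = 10710.3158×95/42 = 24225.7143 rpm, dir flips to +; running = +24225.7143
Stage 5 [42T→87T]: ω = 24225.7143×42/87 = 11695.1724 rpm, dir flips to −; running = −11695.1724
Stage 6 [87T→27T]: ω = 11695.1724×87/27 = 37684.4444 rpm, dir flips to +; running = +37684.4444

+37684.4444 rpm (same as input, |ω| = 37684.4444 rpm)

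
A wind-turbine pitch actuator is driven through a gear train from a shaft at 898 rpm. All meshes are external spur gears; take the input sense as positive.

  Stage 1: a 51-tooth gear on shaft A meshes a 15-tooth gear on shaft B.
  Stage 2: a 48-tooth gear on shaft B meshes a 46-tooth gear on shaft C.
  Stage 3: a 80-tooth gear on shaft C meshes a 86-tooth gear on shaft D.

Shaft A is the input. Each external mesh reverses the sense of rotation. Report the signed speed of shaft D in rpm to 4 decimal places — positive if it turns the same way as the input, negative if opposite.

-2963.6724 rpm (opposite to input, |ω| = 2963.6724 rpm)

Stage 1 [51T→15T]: ω = 898.0000×51/15 = 3053.2000 rpm, dir flips to −; running = −3053.2000
Stage 2 [48T→46T]: ω = 3053.2000×48/46 = 3185.9478 rpm, dir flips to +; running = +3185.9478
Stage 3 [80T→86T]: ω = 3185.9478×80/86 = 2963.6724 rpm, dir flips to −; running = −2963.6724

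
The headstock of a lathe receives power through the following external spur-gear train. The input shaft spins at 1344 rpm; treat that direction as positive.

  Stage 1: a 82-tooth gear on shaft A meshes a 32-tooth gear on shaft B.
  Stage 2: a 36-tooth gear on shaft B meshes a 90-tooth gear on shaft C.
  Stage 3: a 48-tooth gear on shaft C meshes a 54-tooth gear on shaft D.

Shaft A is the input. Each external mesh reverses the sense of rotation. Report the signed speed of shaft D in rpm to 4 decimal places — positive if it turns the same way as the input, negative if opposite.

-1224.5333 rpm (opposite to input, |ω| = 1224.5333 rpm)

Stage 1 [82T→32T]: ω = 1344.0000×82/32 = 3444.0000 rpm, dir flips to −; running = −3444.0000
Stage 2 [36T→90T]: ω = 3444.0000×36/90 = 1377.6000 rpm, dir flips to +; running = +1377.6000
Stage 3 [48T→54T]: ω = 1377.6000×48/54 = 1224.5333 rpm, dir flips to −; running = −1224.5333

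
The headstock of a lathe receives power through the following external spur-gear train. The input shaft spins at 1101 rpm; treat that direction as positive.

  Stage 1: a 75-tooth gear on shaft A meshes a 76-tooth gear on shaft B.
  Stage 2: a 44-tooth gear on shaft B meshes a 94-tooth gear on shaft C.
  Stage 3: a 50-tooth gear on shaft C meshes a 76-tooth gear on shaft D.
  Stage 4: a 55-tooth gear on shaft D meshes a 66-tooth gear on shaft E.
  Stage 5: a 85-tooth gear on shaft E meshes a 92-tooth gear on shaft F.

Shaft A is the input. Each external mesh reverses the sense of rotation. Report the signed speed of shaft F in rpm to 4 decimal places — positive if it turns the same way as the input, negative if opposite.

Stage 1 [75T→76T]: ω = 1101.0000×75/76 = 1086.5132 rpm, dir flips to −; running = −1086.5132
Stage 2 [44T→94T]: ω = 1086.5132×44/94 = 508.5806 rpm, dir flips to +; running = +508.5806
Stage 3 [50T→76T]: ω = 508.5806×50/76 = 334.5925 rpm, dir flips to −; running = −334.5925
Stage 4 [55T→66T]: ω = 334.5925×55/66 = 278.8271 rpm, dir flips to +; running = +278.8271
Stage 5 [85T→92T]: ω = 278.8271×85/92 = 257.6120 rpm, dir flips to −; running = −257.6120

-257.6120 rpm (opposite to input, |ω| = 257.6120 rpm)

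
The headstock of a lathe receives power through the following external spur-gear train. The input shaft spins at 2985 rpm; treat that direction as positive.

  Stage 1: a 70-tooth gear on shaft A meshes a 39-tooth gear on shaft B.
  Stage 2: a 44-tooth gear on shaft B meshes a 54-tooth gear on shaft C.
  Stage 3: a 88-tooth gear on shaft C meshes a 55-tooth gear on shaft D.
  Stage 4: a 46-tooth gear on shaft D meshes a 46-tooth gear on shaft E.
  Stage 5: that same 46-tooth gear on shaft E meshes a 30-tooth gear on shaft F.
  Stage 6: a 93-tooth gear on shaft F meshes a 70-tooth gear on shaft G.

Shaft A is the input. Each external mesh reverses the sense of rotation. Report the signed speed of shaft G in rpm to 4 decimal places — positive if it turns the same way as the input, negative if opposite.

+14229.1236 rpm (same as input, |ω| = 14229.1236 rpm)

Stage 1 [70T→39T]: ω = 2985.0000×70/39 = 5357.6923 rpm, dir flips to −; running = −5357.6923
Stage 2 [44T→54T]: ω = 5357.6923×44/54 = 4365.5271 rpm, dir flips to +; running = +4365.5271
Stage 3 [88T→55T]: ω = 4365.5271×88/55 = 6984.8433 rpm, dir flips to −; running = −6984.8433
Stage 4 [46T→46T]: ω = 6984.8433×46/46 = 6984.8433 rpm, dir flips to +; running = +6984.8433
Stage 5 [46T→30T]: ω = 6984.8433×46/30 = 10710.0931 rpm, dir flips to −; running = −10710.0931
Stage 6 [93T→70T]: ω = 10710.0931×93/70 = 14229.1236 rpm, dir flips to +; running = +14229.1236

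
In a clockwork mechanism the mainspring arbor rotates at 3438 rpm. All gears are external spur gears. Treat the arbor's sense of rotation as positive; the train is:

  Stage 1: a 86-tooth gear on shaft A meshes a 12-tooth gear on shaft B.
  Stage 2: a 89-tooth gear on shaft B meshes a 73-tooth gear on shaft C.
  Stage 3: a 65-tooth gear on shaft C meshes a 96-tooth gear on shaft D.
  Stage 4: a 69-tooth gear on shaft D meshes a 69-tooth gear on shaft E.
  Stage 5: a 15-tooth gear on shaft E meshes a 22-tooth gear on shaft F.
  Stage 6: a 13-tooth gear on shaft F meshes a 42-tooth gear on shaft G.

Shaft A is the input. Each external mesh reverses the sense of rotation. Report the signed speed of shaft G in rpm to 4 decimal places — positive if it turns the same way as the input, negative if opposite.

Stage 1 [86T→12T]: ω = 3438.0000×86/12 = 24639.0000 rpm, dir flips to −; running = −24639.0000
Stage 2 [89T→73T]: ω = 24639.0000×89/73 = 30039.3288 rpm, dir flips to +; running = +30039.3288
Stage 3 [65T→96T]: ω = 30039.3288×65/96 = 20339.1289 rpm, dir flips to −; running = −20339.1289
Stage 4 [69T→69T]: ω = 20339.1289×69/69 = 20339.1289 rpm, dir flips to +; running = +20339.1289
Stage 5 [15T→22T]: ω = 20339.1289×15/22 = 13867.5879 rpm, dir flips to −; running = −13867.5879
Stage 6 [13T→42T]: ω = 13867.5879×13/42 = 4292.3486 rpm, dir flips to +; running = +4292.3486

+4292.3486 rpm (same as input, |ω| = 4292.3486 rpm)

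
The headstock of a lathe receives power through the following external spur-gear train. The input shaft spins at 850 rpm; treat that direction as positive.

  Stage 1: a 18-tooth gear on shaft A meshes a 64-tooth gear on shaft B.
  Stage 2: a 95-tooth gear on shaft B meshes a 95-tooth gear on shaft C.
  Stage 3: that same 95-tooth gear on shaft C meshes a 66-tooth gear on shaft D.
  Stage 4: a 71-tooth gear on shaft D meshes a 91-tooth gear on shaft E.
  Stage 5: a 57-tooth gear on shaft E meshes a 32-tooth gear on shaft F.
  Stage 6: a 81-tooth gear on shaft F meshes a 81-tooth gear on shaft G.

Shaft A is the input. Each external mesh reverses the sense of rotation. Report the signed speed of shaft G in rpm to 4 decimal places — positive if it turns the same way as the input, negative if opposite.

+478.2258 rpm (same as input, |ω| = 478.2258 rpm)

Stage 1 [18T→64T]: ω = 850.0000×18/64 = 239.0625 rpm, dir flips to −; running = −239.0625
Stage 2 [95T→95T]: ω = 239.0625×95/95 = 239.0625 rpm, dir flips to +; running = +239.0625
Stage 3 [95T→66T]: ω = 239.0625×95/66 = 344.1051 rpm, dir flips to −; running = −344.1051
Stage 4 [71T→91T]: ω = 344.1051×71/91 = 268.4776 rpm, dir flips to +; running = +268.4776
Stage 5 [57T→32T]: ω = 268.4776×57/32 = 478.2258 rpm, dir flips to −; running = −478.2258
Stage 6 [81T→81T]: ω = 478.2258×81/81 = 478.2258 rpm, dir flips to +; running = +478.2258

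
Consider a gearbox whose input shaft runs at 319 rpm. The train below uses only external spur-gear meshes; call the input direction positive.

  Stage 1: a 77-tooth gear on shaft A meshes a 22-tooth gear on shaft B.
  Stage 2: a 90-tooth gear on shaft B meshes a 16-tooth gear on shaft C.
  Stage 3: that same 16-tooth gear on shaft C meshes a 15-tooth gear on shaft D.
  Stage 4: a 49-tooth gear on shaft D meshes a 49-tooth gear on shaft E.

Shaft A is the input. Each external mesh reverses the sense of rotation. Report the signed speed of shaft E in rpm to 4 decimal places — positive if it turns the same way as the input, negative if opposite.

+6699.0000 rpm (same as input, |ω| = 6699.0000 rpm)

Stage 1 [77T→22T]: ω = 319.0000×77/22 = 1116.5000 rpm, dir flips to −; running = −1116.5000
Stage 2 [90T→16T]: ω = 1116.5000×90/16 = 6280.3125 rpm, dir flips to +; running = +6280.3125
Stage 3 [16T→15T]: ω = 6280.3125×16/15 = 6699.0000 rpm, dir flips to −; running = −6699.0000
Stage 4 [49T→49T]: ω = 6699.0000×49/49 = 6699.0000 rpm, dir flips to +; running = +6699.0000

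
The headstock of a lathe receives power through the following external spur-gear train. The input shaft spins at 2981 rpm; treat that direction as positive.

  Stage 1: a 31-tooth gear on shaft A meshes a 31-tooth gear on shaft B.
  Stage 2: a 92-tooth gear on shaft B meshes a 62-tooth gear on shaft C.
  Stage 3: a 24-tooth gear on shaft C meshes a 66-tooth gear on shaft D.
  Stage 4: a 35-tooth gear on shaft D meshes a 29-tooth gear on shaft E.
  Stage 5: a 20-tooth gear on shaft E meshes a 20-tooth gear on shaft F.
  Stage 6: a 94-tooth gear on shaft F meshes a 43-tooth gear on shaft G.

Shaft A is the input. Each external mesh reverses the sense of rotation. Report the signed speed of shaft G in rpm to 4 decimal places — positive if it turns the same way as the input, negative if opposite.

Stage 1 [31T→31T]: ω = 2981.0000×31/31 = 2981.0000 rpm, dir flips to −; running = −2981.0000
Stage 2 [92T→62T]: ω = 2981.0000×92/62 = 4423.4194 rpm, dir flips to +; running = +4423.4194
Stage 3 [24T→66T]: ω = 4423.4194×24/66 = 1608.5161 rpm, dir flips to −; running = −1608.5161
Stage 4 [35T→29T]: ω = 1608.5161×35/29 = 1941.3126 rpm, dir flips to +; running = +1941.3126
Stage 5 [20T→20T]: ω = 1941.3126×20/20 = 1941.3126 rpm, dir flips to −; running = −1941.3126
Stage 6 [94T→43T]: ω = 1941.3126×94/43 = 4243.7996 rpm, dir flips to +; running = +4243.7996

+4243.7996 rpm (same as input, |ω| = 4243.7996 rpm)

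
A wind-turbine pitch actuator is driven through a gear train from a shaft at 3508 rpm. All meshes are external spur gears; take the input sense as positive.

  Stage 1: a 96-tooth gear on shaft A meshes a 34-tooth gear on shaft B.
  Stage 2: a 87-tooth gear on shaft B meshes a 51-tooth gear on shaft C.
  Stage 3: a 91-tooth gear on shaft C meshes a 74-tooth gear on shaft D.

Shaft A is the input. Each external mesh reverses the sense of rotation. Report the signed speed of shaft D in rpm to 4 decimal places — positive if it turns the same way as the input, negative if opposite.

Stage 1 [96T→34T]: ω = 3508.0000×96/34 = 9904.9412 rpm, dir flips to −; running = −9904.9412
Stage 2 [87T→51T]: ω = 9904.9412×87/51 = 16896.6644 rpm, dir flips to +; running = +16896.6644
Stage 3 [91T→74T]: ω = 16896.6644×91/74 = 20778.3305 rpm, dir flips to −; running = −20778.3305

-20778.3305 rpm (opposite to input, |ω| = 20778.3305 rpm)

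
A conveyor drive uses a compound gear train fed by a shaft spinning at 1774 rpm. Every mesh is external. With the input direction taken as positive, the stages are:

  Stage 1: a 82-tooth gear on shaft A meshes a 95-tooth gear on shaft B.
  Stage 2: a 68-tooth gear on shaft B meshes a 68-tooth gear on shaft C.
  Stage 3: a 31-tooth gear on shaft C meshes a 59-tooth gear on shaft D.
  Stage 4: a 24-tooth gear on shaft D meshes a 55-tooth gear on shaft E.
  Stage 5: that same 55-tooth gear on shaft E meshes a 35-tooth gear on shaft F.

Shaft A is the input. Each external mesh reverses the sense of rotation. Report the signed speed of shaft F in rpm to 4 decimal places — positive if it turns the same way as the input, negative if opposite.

Stage 1 [82T→95T]: ω = 1774.0000×82/95 = 1531.2421 rpm, dir flips to −; running = −1531.2421
Stage 2 [68T→68T]: ω = 1531.2421×68/68 = 1531.2421 rpm, dir flips to +; running = +1531.2421
Stage 3 [31T→59T]: ω = 1531.2421×31/59 = 804.5509 rpm, dir flips to −; running = −804.5509
Stage 4 [24T→55T]: ω = 804.5509×24/55 = 351.0768 rpm, dir flips to +; running = +351.0768
Stage 5 [55T→35T]: ω = 351.0768×55/35 = 551.6921 rpm, dir flips to −; running = −551.6921

-551.6921 rpm (opposite to input, |ω| = 551.6921 rpm)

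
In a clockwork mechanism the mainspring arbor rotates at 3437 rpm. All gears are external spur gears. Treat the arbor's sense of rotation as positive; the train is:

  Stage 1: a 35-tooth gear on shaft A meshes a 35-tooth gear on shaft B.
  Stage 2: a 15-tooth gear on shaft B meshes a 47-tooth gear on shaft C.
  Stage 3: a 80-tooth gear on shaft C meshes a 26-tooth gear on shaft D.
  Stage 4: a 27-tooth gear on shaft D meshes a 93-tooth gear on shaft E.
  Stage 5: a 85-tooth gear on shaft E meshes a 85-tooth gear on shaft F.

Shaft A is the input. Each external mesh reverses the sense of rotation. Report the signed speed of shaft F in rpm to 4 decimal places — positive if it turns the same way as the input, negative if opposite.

Stage 1 [35T→35T]: ω = 3437.0000×35/35 = 3437.0000 rpm, dir flips to −; running = −3437.0000
Stage 2 [15T→47T]: ω = 3437.0000×15/47 = 1096.9149 rpm, dir flips to +; running = +1096.9149
Stage 3 [80T→26T]: ω = 1096.9149×80/26 = 3375.1227 rpm, dir flips to −; running = −3375.1227
Stage 4 [27T→93T]: ω = 3375.1227×27/93 = 979.8743 rpm, dir flips to +; running = +979.8743
Stage 5 [85T→85T]: ω = 979.8743×85/85 = 979.8743 rpm, dir flips to −; running = −979.8743

-979.8743 rpm (opposite to input, |ω| = 979.8743 rpm)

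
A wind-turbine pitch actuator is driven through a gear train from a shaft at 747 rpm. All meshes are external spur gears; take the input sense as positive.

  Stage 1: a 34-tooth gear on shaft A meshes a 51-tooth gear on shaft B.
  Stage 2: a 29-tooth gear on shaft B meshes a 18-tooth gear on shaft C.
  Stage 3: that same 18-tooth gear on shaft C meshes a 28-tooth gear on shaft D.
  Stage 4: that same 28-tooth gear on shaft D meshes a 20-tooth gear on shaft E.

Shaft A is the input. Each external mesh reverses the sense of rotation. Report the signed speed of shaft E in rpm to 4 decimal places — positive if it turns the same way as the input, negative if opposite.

+722.1000 rpm (same as input, |ω| = 722.1000 rpm)

Stage 1 [34T→51T]: ω = 747.0000×34/51 = 498.0000 rpm, dir flips to −; running = −498.0000
Stage 2 [29T→18T]: ω = 498.0000×29/18 = 802.3333 rpm, dir flips to +; running = +802.3333
Stage 3 [18T→28T]: ω = 802.3333×18/28 = 515.7857 rpm, dir flips to −; running = −515.7857
Stage 4 [28T→20T]: ω = 515.7857×28/20 = 722.1000 rpm, dir flips to +; running = +722.1000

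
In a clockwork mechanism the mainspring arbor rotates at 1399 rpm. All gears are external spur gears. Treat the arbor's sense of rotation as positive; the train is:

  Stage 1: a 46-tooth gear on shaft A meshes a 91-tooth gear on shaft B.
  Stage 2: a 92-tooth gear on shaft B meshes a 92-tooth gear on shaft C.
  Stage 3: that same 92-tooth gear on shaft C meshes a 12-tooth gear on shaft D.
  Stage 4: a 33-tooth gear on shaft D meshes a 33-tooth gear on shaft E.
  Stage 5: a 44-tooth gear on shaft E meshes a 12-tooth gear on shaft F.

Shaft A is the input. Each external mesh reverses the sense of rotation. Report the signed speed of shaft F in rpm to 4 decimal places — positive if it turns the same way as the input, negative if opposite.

Stage 1 [46T→91T]: ω = 1399.0000×46/91 = 707.1868 rpm, dir flips to −; running = −707.1868
Stage 2 [92T→92T]: ω = 707.1868×92/92 = 707.1868 rpm, dir flips to +; running = +707.1868
Stage 3 [92T→12T]: ω = 707.1868×92/12 = 5421.7656 rpm, dir flips to −; running = −5421.7656
Stage 4 [33T→33T]: ω = 5421.7656×33/33 = 5421.7656 rpm, dir flips to +; running = +5421.7656
Stage 5 [44T→12T]: ω = 5421.7656×44/12 = 19879.8071 rpm, dir flips to −; running = −19879.8071

-19879.8071 rpm (opposite to input, |ω| = 19879.8071 rpm)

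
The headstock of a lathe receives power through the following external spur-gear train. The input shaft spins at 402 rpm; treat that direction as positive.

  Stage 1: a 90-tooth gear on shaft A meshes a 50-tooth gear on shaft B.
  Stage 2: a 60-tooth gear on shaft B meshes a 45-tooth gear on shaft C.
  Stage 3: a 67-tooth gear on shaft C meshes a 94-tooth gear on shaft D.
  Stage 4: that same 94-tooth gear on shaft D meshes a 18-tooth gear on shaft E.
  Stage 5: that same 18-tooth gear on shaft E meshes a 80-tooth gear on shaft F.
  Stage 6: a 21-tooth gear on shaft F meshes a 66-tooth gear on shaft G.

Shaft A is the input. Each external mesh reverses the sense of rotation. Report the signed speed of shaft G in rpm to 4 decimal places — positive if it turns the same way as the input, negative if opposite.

+257.0973 rpm (same as input, |ω| = 257.0973 rpm)

Stage 1 [90T→50T]: ω = 402.0000×90/50 = 723.6000 rpm, dir flips to −; running = −723.6000
Stage 2 [60T→45T]: ω = 723.6000×60/45 = 964.8000 rpm, dir flips to +; running = +964.8000
Stage 3 [67T→94T]: ω = 964.8000×67/94 = 687.6766 rpm, dir flips to −; running = −687.6766
Stage 4 [94T→18T]: ω = 687.6766×94/18 = 3591.2000 rpm, dir flips to +; running = +3591.2000
Stage 5 [18T→80T]: ω = 3591.2000×18/80 = 808.0200 rpm, dir flips to −; running = −808.0200
Stage 6 [21T→66T]: ω = 808.0200×21/66 = 257.0973 rpm, dir flips to +; running = +257.0973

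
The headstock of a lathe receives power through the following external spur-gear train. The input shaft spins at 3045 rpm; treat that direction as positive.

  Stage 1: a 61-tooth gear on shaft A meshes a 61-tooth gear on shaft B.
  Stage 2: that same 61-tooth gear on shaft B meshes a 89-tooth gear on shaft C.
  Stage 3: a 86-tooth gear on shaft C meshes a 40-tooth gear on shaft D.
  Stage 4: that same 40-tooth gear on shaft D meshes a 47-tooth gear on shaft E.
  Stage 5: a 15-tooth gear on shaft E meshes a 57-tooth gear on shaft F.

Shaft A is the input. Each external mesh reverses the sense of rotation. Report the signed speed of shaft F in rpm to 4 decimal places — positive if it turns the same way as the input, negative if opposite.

Stage 1 [61T→61T]: ω = 3045.0000×61/61 = 3045.0000 rpm, dir flips to −; running = −3045.0000
Stage 2 [61T→89T]: ω = 3045.0000×61/89 = 2087.0225 rpm, dir flips to +; running = +2087.0225
Stage 3 [86T→40T]: ω = 2087.0225×86/40 = 4487.0983 rpm, dir flips to −; running = −4487.0983
Stage 4 [40T→47T]: ω = 4487.0983×40/47 = 3818.8071 rpm, dir flips to +; running = +3818.8071
Stage 5 [15T→57T]: ω = 3818.8071×15/57 = 1004.9492 rpm, dir flips to −; running = −1004.9492

-1004.9492 rpm (opposite to input, |ω| = 1004.9492 rpm)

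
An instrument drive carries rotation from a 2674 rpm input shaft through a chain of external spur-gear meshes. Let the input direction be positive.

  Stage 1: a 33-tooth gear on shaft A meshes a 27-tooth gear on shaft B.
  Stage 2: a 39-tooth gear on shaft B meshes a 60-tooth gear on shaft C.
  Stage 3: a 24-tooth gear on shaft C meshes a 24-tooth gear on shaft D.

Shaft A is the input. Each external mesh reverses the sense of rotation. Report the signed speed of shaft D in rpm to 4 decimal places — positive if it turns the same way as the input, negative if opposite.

-2124.3444 rpm (opposite to input, |ω| = 2124.3444 rpm)

Stage 1 [33T→27T]: ω = 2674.0000×33/27 = 3268.2222 rpm, dir flips to −; running = −3268.2222
Stage 2 [39T→60T]: ω = 3268.2222×39/60 = 2124.3444 rpm, dir flips to +; running = +2124.3444
Stage 3 [24T→24T]: ω = 2124.3444×24/24 = 2124.3444 rpm, dir flips to −; running = −2124.3444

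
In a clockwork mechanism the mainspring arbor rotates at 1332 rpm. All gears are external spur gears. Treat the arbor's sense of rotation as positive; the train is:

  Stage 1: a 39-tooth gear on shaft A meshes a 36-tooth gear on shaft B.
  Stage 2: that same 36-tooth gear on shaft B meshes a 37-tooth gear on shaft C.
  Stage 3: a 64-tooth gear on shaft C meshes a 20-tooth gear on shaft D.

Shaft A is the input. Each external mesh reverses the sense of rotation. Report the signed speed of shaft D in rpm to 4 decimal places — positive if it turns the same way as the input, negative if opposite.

-4492.8000 rpm (opposite to input, |ω| = 4492.8000 rpm)

Stage 1 [39T→36T]: ω = 1332.0000×39/36 = 1443.0000 rpm, dir flips to −; running = −1443.0000
Stage 2 [36T→37T]: ω = 1443.0000×36/37 = 1404.0000 rpm, dir flips to +; running = +1404.0000
Stage 3 [64T→20T]: ω = 1404.0000×64/20 = 4492.8000 rpm, dir flips to −; running = −4492.8000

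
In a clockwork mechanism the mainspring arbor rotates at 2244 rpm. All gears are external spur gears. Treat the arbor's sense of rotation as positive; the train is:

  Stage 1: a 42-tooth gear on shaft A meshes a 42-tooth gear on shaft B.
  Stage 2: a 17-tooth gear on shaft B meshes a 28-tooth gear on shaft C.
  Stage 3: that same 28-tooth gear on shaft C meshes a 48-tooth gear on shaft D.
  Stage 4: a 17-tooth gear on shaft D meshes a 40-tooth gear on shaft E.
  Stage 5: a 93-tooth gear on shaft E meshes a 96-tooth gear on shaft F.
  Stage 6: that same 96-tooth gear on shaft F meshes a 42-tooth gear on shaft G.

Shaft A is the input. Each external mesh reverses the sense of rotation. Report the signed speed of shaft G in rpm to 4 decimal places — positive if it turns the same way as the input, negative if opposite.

+747.9165 rpm (same as input, |ω| = 747.9165 rpm)

Stage 1 [42T→42T]: ω = 2244.0000×42/42 = 2244.0000 rpm, dir flips to −; running = −2244.0000
Stage 2 [17T→28T]: ω = 2244.0000×17/28 = 1362.4286 rpm, dir flips to +; running = +1362.4286
Stage 3 [28T→48T]: ω = 1362.4286×28/48 = 794.7500 rpm, dir flips to −; running = −794.7500
Stage 4 [17T→40T]: ω = 794.7500×17/40 = 337.7688 rpm, dir flips to +; running = +337.7688
Stage 5 [93T→96T]: ω = 337.7688×93/96 = 327.2135 rpm, dir flips to −; running = −327.2135
Stage 6 [96T→42T]: ω = 327.2135×96/42 = 747.9165 rpm, dir flips to +; running = +747.9165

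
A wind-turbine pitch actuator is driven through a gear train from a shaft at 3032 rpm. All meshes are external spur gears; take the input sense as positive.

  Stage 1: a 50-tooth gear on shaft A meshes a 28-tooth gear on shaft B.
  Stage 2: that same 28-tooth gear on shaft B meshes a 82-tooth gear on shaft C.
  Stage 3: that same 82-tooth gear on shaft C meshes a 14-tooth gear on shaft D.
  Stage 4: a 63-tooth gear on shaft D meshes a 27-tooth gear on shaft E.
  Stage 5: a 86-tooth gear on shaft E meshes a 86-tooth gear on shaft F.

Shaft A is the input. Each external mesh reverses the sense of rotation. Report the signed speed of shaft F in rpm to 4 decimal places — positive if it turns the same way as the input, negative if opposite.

Stage 1 [50T→28T]: ω = 3032.0000×50/28 = 5414.2857 rpm, dir flips to −; running = −5414.2857
Stage 2 [28T→82T]: ω = 5414.2857×28/82 = 1848.7805 rpm, dir flips to +; running = +1848.7805
Stage 3 [82T→14T]: ω = 1848.7805×82/14 = 10828.5714 rpm, dir flips to −; running = −10828.5714
Stage 4 [63T→27T]: ω = 10828.5714×63/27 = 25266.6667 rpm, dir flips to +; running = +25266.6667
Stage 5 [86T→86T]: ω = 25266.6667×86/86 = 25266.6667 rpm, dir flips to −; running = −25266.6667

-25266.6667 rpm (opposite to input, |ω| = 25266.6667 rpm)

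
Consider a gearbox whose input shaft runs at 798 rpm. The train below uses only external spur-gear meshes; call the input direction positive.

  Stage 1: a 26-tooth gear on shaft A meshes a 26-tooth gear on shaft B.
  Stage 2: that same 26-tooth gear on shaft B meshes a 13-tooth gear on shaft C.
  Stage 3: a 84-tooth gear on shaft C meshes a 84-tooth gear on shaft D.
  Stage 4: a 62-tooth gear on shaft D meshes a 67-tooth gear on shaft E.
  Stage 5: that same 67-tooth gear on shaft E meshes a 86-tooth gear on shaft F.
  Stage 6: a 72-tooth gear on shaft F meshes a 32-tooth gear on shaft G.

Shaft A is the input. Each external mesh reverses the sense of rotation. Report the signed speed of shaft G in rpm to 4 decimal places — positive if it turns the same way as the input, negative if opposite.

+2588.8605 rpm (same as input, |ω| = 2588.8605 rpm)

Stage 1 [26T→26T]: ω = 798.0000×26/26 = 798.0000 rpm, dir flips to −; running = −798.0000
Stage 2 [26T→13T]: ω = 798.0000×26/13 = 1596.0000 rpm, dir flips to +; running = +1596.0000
Stage 3 [84T→84T]: ω = 1596.0000×84/84 = 1596.0000 rpm, dir flips to −; running = −1596.0000
Stage 4 [62T→67T]: ω = 1596.0000×62/67 = 1476.8955 rpm, dir flips to +; running = +1476.8955
Stage 5 [67T→86T]: ω = 1476.8955×67/86 = 1150.6047 rpm, dir flips to −; running = −1150.6047
Stage 6 [72T→32T]: ω = 1150.6047×72/32 = 2588.8605 rpm, dir flips to +; running = +2588.8605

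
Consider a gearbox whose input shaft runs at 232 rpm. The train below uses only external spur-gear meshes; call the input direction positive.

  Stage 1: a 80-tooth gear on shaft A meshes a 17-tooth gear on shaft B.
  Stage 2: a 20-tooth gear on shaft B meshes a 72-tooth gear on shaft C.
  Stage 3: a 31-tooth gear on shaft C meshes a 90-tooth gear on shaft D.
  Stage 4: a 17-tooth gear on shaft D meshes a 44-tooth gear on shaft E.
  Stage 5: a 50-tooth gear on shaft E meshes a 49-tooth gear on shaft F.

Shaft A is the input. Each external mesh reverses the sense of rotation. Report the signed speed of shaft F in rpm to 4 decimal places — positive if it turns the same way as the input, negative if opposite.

-41.1828 rpm (opposite to input, |ω| = 41.1828 rpm)

Stage 1 [80T→17T]: ω = 232.0000×80/17 = 1091.7647 rpm, dir flips to −; running = −1091.7647
Stage 2 [20T→72T]: ω = 1091.7647×20/72 = 303.2680 rpm, dir flips to +; running = +303.2680
Stage 3 [31T→90T]: ω = 303.2680×31/90 = 104.4590 rpm, dir flips to −; running = −104.4590
Stage 4 [17T→44T]: ω = 104.4590×17/44 = 40.3591 rpm, dir flips to +; running = +40.3591
Stage 5 [50T→49T]: ω = 40.3591×50/49 = 41.1828 rpm, dir flips to −; running = −41.1828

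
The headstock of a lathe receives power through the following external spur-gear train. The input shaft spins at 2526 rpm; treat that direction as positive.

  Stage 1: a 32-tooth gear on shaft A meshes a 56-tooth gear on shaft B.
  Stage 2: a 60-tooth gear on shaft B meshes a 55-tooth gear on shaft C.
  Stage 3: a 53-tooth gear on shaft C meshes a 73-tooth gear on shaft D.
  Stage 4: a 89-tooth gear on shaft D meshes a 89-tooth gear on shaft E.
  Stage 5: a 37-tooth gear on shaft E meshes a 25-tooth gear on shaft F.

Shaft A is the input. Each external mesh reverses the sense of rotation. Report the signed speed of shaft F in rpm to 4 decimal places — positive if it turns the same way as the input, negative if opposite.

-1691.9931 rpm (opposite to input, |ω| = 1691.9931 rpm)

Stage 1 [32T→56T]: ω = 2526.0000×32/56 = 1443.4286 rpm, dir flips to −; running = −1443.4286
Stage 2 [60T→55T]: ω = 1443.4286×60/55 = 1574.6494 rpm, dir flips to +; running = +1574.6494
Stage 3 [53T→73T]: ω = 1574.6494×53/73 = 1143.2386 rpm, dir flips to −; running = −1143.2386
Stage 4 [89T→89T]: ω = 1143.2386×89/89 = 1143.2386 rpm, dir flips to +; running = +1143.2386
Stage 5 [37T→25T]: ω = 1143.2386×37/25 = 1691.9931 rpm, dir flips to −; running = −1691.9931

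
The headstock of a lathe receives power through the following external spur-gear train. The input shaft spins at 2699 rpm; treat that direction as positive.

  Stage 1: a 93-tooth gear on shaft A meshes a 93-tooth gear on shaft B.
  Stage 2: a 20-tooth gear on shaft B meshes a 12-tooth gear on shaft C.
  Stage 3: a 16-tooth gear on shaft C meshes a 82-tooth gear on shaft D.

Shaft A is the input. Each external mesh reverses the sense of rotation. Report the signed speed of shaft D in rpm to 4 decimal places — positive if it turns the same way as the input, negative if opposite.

Stage 1 [93T→93T]: ω = 2699.0000×93/93 = 2699.0000 rpm, dir flips to −; running = −2699.0000
Stage 2 [20T→12T]: ω = 2699.0000×20/12 = 4498.3333 rpm, dir flips to +; running = +4498.3333
Stage 3 [16T→82T]: ω = 4498.3333×16/82 = 877.7236 rpm, dir flips to −; running = −877.7236

-877.7236 rpm (opposite to input, |ω| = 877.7236 rpm)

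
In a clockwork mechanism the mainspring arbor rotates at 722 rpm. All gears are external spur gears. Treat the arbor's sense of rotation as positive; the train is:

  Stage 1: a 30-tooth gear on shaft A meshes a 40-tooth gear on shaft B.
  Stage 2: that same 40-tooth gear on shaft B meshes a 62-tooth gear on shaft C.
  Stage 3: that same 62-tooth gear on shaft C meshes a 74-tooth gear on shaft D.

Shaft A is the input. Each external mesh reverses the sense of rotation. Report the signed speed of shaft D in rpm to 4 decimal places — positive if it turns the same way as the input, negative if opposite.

-292.7027 rpm (opposite to input, |ω| = 292.7027 rpm)

Stage 1 [30T→40T]: ω = 722.0000×30/40 = 541.5000 rpm, dir flips to −; running = −541.5000
Stage 2 [40T→62T]: ω = 541.5000×40/62 = 349.3548 rpm, dir flips to +; running = +349.3548
Stage 3 [62T→74T]: ω = 349.3548×62/74 = 292.7027 rpm, dir flips to −; running = −292.7027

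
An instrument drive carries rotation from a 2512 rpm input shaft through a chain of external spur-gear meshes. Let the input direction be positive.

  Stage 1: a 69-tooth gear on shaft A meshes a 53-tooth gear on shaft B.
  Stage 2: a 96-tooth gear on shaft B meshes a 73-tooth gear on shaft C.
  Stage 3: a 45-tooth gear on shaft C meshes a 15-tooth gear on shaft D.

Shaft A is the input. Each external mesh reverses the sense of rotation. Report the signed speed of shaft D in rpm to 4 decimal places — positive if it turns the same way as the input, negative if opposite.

Stage 1 [69T→53T]: ω = 2512.0000×69/53 = 3270.3396 rpm, dir flips to −; running = −3270.3396
Stage 2 [96T→73T]: ω = 3270.3396×96/73 = 4300.7206 rpm, dir flips to +; running = +4300.7206
Stage 3 [45T→15T]: ω = 4300.7206×45/15 = 12902.1618 rpm, dir flips to −; running = −12902.1618

-12902.1618 rpm (opposite to input, |ω| = 12902.1618 rpm)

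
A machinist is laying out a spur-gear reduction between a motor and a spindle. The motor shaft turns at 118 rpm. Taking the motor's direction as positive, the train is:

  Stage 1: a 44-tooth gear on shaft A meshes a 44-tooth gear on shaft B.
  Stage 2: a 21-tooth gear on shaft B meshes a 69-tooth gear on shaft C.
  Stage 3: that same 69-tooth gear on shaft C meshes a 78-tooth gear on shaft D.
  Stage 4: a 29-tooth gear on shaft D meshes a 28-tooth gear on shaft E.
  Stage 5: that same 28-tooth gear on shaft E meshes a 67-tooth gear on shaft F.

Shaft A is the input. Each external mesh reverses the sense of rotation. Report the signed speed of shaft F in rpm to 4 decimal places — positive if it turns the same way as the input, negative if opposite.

Stage 1 [44T→44T]: ω = 118.0000×44/44 = 118.0000 rpm, dir flips to −; running = −118.0000
Stage 2 [21T→69T]: ω = 118.0000×21/69 = 35.9130 rpm, dir flips to +; running = +35.9130
Stage 3 [69T→78T]: ω = 35.9130×69/78 = 31.7692 rpm, dir flips to −; running = −31.7692
Stage 4 [29T→28T]: ω = 31.7692×29/28 = 32.9038 rpm, dir flips to +; running = +32.9038
Stage 5 [28T→67T]: ω = 32.9038×28/67 = 13.7509 rpm, dir flips to −; running = −13.7509

-13.7509 rpm (opposite to input, |ω| = 13.7509 rpm)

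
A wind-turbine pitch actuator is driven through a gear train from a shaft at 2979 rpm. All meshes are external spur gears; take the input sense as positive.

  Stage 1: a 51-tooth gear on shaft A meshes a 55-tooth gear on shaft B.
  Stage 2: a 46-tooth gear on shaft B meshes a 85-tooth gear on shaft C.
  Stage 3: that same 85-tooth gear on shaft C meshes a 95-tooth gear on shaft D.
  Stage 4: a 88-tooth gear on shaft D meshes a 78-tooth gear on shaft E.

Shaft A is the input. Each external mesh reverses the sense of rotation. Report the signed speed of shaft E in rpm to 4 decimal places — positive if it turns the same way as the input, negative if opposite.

Stage 1 [51T→55T]: ω = 2979.0000×51/55 = 2762.3455 rpm, dir flips to −; running = −2762.3455
Stage 2 [46T→85T]: ω = 2762.3455×46/85 = 1494.9164 rpm, dir flips to +; running = +1494.9164
Stage 3 [85T→95T]: ω = 1494.9164×85/95 = 1337.5567 rpm, dir flips to −; running = −1337.5567
Stage 4 [88T→78T]: ω = 1337.5567×88/78 = 1509.0384 rpm, dir flips to +; running = +1509.0384

+1509.0384 rpm (same as input, |ω| = 1509.0384 rpm)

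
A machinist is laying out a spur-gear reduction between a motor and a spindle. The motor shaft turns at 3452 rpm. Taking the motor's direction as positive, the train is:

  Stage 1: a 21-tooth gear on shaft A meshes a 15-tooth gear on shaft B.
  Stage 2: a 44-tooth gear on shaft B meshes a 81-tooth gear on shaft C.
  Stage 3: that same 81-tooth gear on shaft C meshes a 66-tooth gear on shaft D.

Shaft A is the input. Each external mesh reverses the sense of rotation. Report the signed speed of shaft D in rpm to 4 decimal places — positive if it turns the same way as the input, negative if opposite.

-3221.8667 rpm (opposite to input, |ω| = 3221.8667 rpm)

Stage 1 [21T→15T]: ω = 3452.0000×21/15 = 4832.8000 rpm, dir flips to −; running = −4832.8000
Stage 2 [44T→81T]: ω = 4832.8000×44/81 = 2625.2247 rpm, dir flips to +; running = +2625.2247
Stage 3 [81T→66T]: ω = 2625.2247×81/66 = 3221.8667 rpm, dir flips to −; running = −3221.8667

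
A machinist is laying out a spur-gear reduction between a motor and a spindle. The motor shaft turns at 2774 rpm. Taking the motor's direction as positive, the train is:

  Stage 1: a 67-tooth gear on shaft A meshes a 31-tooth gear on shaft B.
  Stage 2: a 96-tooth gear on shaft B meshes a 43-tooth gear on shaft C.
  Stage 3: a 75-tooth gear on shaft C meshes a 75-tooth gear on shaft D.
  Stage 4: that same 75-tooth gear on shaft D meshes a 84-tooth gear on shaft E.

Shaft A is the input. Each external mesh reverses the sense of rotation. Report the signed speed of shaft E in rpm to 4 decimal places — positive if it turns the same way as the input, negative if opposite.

Stage 1 [67T→31T]: ω = 2774.0000×67/31 = 5995.4194 rpm, dir flips to −; running = −5995.4194
Stage 2 [96T→43T]: ω = 5995.4194×96/43 = 13385.1223 rpm, dir flips to +; running = +13385.1223
Stage 3 [75T→75T]: ω = 13385.1223×75/75 = 13385.1223 rpm, dir flips to −; running = −13385.1223
Stage 4 [75T→84T]: ω = 13385.1223×75/84 = 11951.0020 rpm, dir flips to +; running = +11951.0020

+11951.0020 rpm (same as input, |ω| = 11951.0020 rpm)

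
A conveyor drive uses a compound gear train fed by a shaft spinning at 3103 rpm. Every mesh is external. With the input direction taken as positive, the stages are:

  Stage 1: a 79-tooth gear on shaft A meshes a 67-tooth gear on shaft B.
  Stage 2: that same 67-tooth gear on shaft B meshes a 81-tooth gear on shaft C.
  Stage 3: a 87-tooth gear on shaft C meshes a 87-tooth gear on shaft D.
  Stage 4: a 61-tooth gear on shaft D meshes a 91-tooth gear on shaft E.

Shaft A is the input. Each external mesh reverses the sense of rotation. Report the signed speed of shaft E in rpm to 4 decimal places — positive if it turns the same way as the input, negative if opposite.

Stage 1 [79T→67T]: ω = 3103.0000×79/67 = 3658.7612 rpm, dir flips to −; running = −3658.7612
Stage 2 [67T→81T]: ω = 3658.7612×67/81 = 3026.3827 rpm, dir flips to +; running = +3026.3827
Stage 3 [87T→87T]: ω = 3026.3827×87/87 = 3026.3827 rpm, dir flips to −; running = −3026.3827
Stage 4 [61T→91T]: ω = 3026.3827×61/91 = 2028.6741 rpm, dir flips to +; running = +2028.6741

+2028.6741 rpm (same as input, |ω| = 2028.6741 rpm)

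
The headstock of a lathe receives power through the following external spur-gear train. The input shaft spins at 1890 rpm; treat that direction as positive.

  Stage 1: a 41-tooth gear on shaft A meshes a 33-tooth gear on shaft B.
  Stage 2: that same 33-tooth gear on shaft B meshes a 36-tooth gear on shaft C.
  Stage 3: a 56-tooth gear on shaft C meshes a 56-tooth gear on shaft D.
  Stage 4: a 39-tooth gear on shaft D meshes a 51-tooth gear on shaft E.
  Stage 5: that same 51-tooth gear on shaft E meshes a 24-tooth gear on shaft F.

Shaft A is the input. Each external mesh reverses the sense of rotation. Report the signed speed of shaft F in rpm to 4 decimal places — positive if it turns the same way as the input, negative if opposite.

-3497.8125 rpm (opposite to input, |ω| = 3497.8125 rpm)

Stage 1 [41T→33T]: ω = 1890.0000×41/33 = 2348.1818 rpm, dir flips to −; running = −2348.1818
Stage 2 [33T→36T]: ω = 2348.1818×33/36 = 2152.5000 rpm, dir flips to +; running = +2152.5000
Stage 3 [56T→56T]: ω = 2152.5000×56/56 = 2152.5000 rpm, dir flips to −; running = −2152.5000
Stage 4 [39T→51T]: ω = 2152.5000×39/51 = 1646.0294 rpm, dir flips to +; running = +1646.0294
Stage 5 [51T→24T]: ω = 1646.0294×51/24 = 3497.8125 rpm, dir flips to −; running = −3497.8125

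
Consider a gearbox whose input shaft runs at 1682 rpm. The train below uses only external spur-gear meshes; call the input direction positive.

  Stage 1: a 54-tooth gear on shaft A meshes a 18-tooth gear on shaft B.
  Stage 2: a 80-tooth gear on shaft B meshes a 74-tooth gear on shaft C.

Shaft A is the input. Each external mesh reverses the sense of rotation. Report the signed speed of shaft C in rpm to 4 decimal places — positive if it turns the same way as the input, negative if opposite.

+5455.1351 rpm (same as input, |ω| = 5455.1351 rpm)

Stage 1 [54T→18T]: ω = 1682.0000×54/18 = 5046.0000 rpm, dir flips to −; running = −5046.0000
Stage 2 [80T→74T]: ω = 5046.0000×80/74 = 5455.1351 rpm, dir flips to +; running = +5455.1351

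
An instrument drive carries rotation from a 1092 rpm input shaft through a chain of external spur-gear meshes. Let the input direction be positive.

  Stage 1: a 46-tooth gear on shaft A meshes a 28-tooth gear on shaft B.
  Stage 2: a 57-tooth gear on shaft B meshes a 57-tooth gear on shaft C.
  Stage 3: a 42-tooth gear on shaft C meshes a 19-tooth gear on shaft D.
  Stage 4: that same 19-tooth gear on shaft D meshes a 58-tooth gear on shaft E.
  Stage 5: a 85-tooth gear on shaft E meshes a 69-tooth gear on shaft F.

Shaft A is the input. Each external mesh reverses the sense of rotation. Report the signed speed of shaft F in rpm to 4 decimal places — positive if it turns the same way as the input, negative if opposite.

Stage 1 [46T→28T]: ω = 1092.0000×46/28 = 1794.0000 rpm, dir flips to −; running = −1794.0000
Stage 2 [57T→57T]: ω = 1794.0000×57/57 = 1794.0000 rpm, dir flips to +; running = +1794.0000
Stage 3 [42T→19T]: ω = 1794.0000×42/19 = 3965.6842 rpm, dir flips to −; running = −3965.6842
Stage 4 [19T→58T]: ω = 3965.6842×19/58 = 1299.1034 rpm, dir flips to +; running = +1299.1034
Stage 5 [85T→69T]: ω = 1299.1034×85/69 = 1600.3448 rpm, dir flips to −; running = −1600.3448

-1600.3448 rpm (opposite to input, |ω| = 1600.3448 rpm)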